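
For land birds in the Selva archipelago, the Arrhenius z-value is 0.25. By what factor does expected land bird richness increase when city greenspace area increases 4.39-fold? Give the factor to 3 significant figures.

S₂/S₁ = (A₂/A₁)^z = 4.39^0.25
ln(S₂/S₁) = 0.25 × ln 4.39 = 0.25 × 1.4793 = 0.3698
S₂/S₁ = e^0.3698 ≈ 1.447

1.45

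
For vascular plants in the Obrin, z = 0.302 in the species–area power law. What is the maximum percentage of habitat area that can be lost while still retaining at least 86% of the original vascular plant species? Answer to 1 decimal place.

39.3%

Need (A_new/A_old)^0.302 = 0.86, so A_new/A_old = 0.86^(1/0.302) = 0.86^3.311
ln(A_new/A_old) = ln 0.86 / 0.302 = -0.1508 / 0.302 = -0.4994
A_new/A_old = e^-0.4994 ≈ 0.6069
Fraction that can be lost = 1 − 0.6069 = 0.3931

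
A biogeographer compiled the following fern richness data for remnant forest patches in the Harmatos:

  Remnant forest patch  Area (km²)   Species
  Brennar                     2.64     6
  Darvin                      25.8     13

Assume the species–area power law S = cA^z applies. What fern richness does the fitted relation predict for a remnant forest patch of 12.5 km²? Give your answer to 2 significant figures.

10

z = ln(13/6) / ln(25.8/2.64) = 0.7732 / 2.2796 = 0.3392
c = 6 / 2.64^0.3392 = 6 / 1.39 = 4.317
S₃ = 4.317 × 12.5^0.3392 = 4.317 × 2.355 ≈ 10.17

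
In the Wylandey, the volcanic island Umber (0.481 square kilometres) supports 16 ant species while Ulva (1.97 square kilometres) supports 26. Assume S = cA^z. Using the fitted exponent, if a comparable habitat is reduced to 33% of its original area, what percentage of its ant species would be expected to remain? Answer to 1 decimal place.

68.3%

z = ln(26/16) / ln(1.97/0.481) = 0.4855 / 1.4099 = 0.3444
S_new/S_old = (A_new/A_old)^z = 0.33^0.3444 = exp(0.3444 × -1.1087) = 0.6827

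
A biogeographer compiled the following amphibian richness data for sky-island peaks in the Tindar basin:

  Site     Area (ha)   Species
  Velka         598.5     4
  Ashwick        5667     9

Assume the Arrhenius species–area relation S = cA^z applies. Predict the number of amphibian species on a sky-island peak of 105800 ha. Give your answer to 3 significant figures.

z = ln(9/4) / ln(5667/598.5) = 0.8109 / 2.2480 = 0.3607
c = 4 / 598.5^0.3607 = 4 / 10.04 = 0.3984
S₃ = 0.3984 × 105800^0.3607 = 0.3984 × 64.94 ≈ 25.87

25.9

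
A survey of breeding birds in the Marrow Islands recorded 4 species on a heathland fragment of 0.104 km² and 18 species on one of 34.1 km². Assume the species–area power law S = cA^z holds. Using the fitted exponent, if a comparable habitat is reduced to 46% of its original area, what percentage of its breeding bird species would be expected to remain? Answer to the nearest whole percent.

82%

z = ln(18/4) / ln(34.1/0.104) = 1.5041 / 5.7927 = 0.2597
S_new/S_old = (A_new/A_old)^z = 0.46^0.2597 = exp(0.2597 × -0.7765) = 0.8174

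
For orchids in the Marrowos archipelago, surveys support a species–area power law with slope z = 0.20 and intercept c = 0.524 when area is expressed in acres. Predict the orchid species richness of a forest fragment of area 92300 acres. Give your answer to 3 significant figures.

5.16

S = 0.524 × 92300^0.2 = 0.524 × 9.841 ≈ 5.157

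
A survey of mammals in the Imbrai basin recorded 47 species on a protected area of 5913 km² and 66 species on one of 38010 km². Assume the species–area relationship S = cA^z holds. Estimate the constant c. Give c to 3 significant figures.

z = ln(S₂/S₁) / ln(A₂/A₁) = ln(66/47) / ln(38010/5913) = 0.3395 / 1.8607 = 0.1825
c = S₁ / A₁^z = 47 / 5913^0.1825 = 47 / 4.878 = 9.636

9.64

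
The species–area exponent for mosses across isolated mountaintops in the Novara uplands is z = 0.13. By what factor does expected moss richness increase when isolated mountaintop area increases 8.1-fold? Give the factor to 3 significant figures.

1.31

S₂/S₁ = (A₂/A₁)^z = 8.1^0.13
ln(S₂/S₁) = 0.13 × ln 8.1 = 0.13 × 2.0919 = 0.2719
S₂/S₁ = e^0.2719 ≈ 1.313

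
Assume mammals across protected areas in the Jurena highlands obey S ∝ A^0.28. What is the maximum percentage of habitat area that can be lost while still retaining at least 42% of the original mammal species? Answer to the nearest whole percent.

95%

Need (A_new/A_old)^0.28 = 0.42, so A_new/A_old = 0.42^(1/0.28) = 0.42^3.571
ln(A_new/A_old) = ln 0.42 / 0.28 = -0.8675 / 0.28 = -3.0982
A_new/A_old = e^-3.0982 ≈ 0.04513
Fraction that can be lost = 1 − 0.04513 = 0.9549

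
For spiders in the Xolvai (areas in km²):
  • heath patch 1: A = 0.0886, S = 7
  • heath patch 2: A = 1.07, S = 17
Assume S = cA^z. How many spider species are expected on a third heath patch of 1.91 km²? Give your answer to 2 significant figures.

z = ln(17/7) / ln(1.07/0.0886) = 0.8873 / 2.4913 = 0.3562
c = 7 / 0.0886^0.3562 = 7 / 0.4218 = 16.6
S₃ = 16.6 × 1.91^0.3562 = 16.6 × 1.259 ≈ 20.9

21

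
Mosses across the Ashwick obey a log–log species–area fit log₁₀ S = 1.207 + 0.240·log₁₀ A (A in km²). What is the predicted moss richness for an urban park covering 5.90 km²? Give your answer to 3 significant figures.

24.7

S = 16.11 × 5.9^0.24 = 16.11 × 1.531 ≈ 24.66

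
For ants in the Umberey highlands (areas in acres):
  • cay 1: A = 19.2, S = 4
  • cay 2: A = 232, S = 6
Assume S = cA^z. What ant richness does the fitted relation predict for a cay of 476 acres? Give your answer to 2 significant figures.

z = ln(6/4) / ln(232/19.2) = 0.4055 / 2.4918 = 0.1627
c = 4 / 19.2^0.1627 = 4 / 1.617 = 2.473
S₃ = 2.473 × 476^0.1627 = 2.473 × 2.727 ≈ 6.744

6.7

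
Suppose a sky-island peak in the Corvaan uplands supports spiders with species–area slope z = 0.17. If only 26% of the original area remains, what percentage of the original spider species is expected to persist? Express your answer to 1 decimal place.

S_new/S_old = (A_new/A_old)^z = 0.26^0.17
= exp(0.17 × ln 0.26) = exp(0.17 × -1.3471) = exp(-0.2290) ≈ 0.7953

79.5%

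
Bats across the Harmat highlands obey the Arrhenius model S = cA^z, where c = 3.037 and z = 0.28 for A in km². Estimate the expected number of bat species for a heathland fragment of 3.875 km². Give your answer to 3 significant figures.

S = 3.037 × 3.875^0.28 = 3.037 × 1.461 ≈ 4.438

4.44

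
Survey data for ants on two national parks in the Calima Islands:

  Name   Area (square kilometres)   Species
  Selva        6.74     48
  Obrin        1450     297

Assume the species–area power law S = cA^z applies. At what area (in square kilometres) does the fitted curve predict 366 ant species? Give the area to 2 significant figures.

z = ln(297/48) / ln(1450/6.74) = 1.8225 / 5.3713 = 0.3393
c = 48 / 6.74^0.3393 = 48 / 1.911 = 25.12
A = (366/25.12)^(1/0.3393) ⇒ ln A = ln(14.57)/0.3393 = 7.8950
A = e^7.8950 ≈ 2684 square kilometres

2700 square kilometres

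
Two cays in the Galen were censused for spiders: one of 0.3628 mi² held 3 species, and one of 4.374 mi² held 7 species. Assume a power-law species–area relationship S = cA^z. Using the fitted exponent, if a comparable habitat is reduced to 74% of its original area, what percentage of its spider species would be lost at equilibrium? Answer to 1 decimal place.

z = ln(7/3) / ln(4.374/0.3628) = 0.8473 / 2.4896 = 0.3403
S_new/S_old = (A_new/A_old)^z = 0.74^0.3403 = exp(0.3403 × -0.3011) = 0.9026
Fraction lost = 1 − 0.9026 = 0.0974

9.7%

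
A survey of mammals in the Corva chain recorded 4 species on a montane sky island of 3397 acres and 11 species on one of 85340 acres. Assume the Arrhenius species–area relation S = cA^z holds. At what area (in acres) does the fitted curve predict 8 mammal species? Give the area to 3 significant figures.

z = ln(11/4) / ln(85340/3397) = 1.0116 / 3.2238 = 0.3138
c = 4 / 3397^0.3138 = 4 / 12.82 = 0.3119
A = (8/0.3119)^(1/0.3138) ⇒ ln A = ln(25.65)/0.3138 = 10.3396
A = e^10.3396 ≈ 30932 acres

30900 acres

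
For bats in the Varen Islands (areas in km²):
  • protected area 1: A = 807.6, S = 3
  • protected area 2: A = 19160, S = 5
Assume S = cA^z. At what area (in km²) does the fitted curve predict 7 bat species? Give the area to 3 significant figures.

154000 km²

z = ln(5/3) / ln(19160/807.6) = 0.5108 / 3.1665 = 0.1613
c = 3 / 807.6^0.1613 = 3 / 2.944 = 1.019
A = (7/1.019)^(1/0.1613) ⇒ ln A = ln(6.87)/0.1613 = 11.9463
A = e^11.9463 ≈ 154247 km²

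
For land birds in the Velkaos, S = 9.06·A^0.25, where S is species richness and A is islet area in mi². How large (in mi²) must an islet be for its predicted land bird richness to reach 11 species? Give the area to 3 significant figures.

11 = 9.06 × A^0.25  ⇒  A^0.25 = 11/9.06 = 1.214
ln A = ln(1.214) / 0.25 = 0.1940 / 0.25 = 0.7761
A = e^0.7761 ≈ 2.173 mi²

2.17 mi²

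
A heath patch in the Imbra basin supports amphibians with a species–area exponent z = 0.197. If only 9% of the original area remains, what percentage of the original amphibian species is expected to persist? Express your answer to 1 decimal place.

62.2%

S_new/S_old = (A_new/A_old)^z = 0.09^0.197
= exp(0.197 × ln 0.09) = exp(0.197 × -2.4079) = exp(-0.4744) ≈ 0.6223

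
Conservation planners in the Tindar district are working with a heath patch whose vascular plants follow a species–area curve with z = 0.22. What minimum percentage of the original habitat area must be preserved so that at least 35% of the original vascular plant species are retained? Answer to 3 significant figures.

Need (A_new/A_old)^0.22 = 0.35, so A_new/A_old = 0.35^(1/0.22) = 0.35^4.545
ln(A_new/A_old) = ln 0.35 / 0.22 = -1.0498 / 0.22 = -4.7719
A_new/A_old = e^-4.7719 ≈ 0.008464

0.846%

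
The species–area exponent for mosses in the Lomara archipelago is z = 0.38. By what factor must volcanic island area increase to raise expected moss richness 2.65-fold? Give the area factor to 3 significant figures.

13.0

(A₂/A₁)^0.38 = 2.65, so A₂/A₁ = 2.65^(1/0.38) = 2.65^2.632
ln(A₂/A₁) = ln 2.65 / 0.38 = 0.9746 / 0.38 = 2.5646
A₂/A₁ = e^2.5646 ≈ 13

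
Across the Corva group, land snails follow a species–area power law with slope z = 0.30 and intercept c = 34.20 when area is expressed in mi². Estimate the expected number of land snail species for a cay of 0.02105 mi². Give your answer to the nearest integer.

11 species

S = 34.2 × 0.02105^0.3
ln S = ln 34.2 + 0.3 × ln 0.02105 = 3.5322 + 0.3 × -3.8609 = 2.3740
S = e^2.3740 ≈ 10.74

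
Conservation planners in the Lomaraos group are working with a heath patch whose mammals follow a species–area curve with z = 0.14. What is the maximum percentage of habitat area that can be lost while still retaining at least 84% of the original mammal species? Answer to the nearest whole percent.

Need (A_new/A_old)^0.14 = 0.84, so A_new/A_old = 0.84^(1/0.14) = 0.84^7.143
ln(A_new/A_old) = ln 0.84 / 0.14 = -0.1744 / 0.14 = -1.2454
A_new/A_old = e^-1.2454 ≈ 0.2878
Fraction that can be lost = 1 − 0.2878 = 0.7122

71%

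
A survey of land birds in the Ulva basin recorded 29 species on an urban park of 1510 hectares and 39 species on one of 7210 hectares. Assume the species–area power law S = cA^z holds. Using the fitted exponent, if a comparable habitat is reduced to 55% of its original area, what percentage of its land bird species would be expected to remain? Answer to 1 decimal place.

z = ln(39/29) / ln(7210/1510) = 0.2963 / 1.5634 = 0.1895
S_new/S_old = (A_new/A_old)^z = 0.55^0.1895 = exp(0.1895 × -0.5978) = 0.8929

89.3%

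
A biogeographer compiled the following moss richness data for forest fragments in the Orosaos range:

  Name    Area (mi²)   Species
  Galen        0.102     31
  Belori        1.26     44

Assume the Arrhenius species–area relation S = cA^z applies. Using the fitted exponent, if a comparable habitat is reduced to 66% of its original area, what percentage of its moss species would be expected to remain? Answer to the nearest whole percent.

94%

z = ln(44/31) / ln(1.26/0.102) = 0.3502 / 2.5139 = 0.1393
S_new/S_old = (A_new/A_old)^z = 0.66^0.1393 = exp(0.1393 × -0.4155) = 0.9438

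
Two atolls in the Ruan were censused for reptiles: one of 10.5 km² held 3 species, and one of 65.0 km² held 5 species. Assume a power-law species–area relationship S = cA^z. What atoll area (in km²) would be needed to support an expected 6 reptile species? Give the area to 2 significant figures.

120 km²

z = ln(5/3) / ln(65/10.5) = 0.5108 / 1.8230 = 0.2802
c = 3 / 10.5^0.2802 = 3 / 1.933 = 1.552
A = (6/1.552)^(1/0.2802) ⇒ ln A = ln(3.865)/0.2802 = 4.8250
A = e^4.8250 ≈ 124.6 km²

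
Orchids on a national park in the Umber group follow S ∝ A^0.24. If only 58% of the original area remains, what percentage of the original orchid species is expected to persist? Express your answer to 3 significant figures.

S_new/S_old = (A_new/A_old)^z = 0.58^0.24
= exp(0.24 × ln 0.58) = exp(0.24 × -0.5447) = exp(-0.1307) ≈ 0.8775

87.7%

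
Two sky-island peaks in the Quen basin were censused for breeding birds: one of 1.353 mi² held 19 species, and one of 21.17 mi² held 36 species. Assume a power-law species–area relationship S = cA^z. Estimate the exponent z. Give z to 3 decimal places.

0.232

Taking logs: ln S = ln c + z ln A, so z = (ln S₂ − ln S₁)/(ln A₂ − ln A₁).
z = ln(36/19) / ln(21.17/1.353) = ln(1.895) / ln(15.65) = 0.6391 / 2.7503 = 0.2324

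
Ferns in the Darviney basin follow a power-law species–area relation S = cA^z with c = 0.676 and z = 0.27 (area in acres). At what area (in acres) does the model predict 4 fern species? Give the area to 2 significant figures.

4 = 0.676 × A^0.27  ⇒  A^0.27 = 4/0.676 = 5.917
ln A = ln(5.917) / 0.27 = 1.7779 / 0.27 = 6.5847
A = e^6.5847 ≈ 723.9 acres

720 acres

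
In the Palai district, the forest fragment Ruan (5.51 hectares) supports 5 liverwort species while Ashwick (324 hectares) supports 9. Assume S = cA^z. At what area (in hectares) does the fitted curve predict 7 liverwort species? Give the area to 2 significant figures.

z = ln(9/5) / ln(324/5.51) = 0.5878 / 4.0742 = 0.1443
c = 5 / 5.51^0.1443 = 5 / 1.279 = 3.909
A = (7/3.909)^(1/0.1443) ⇒ ln A = ln(1.791)/0.1443 = 4.0388
A = e^4.0388 ≈ 56.76 hectares

57 hectares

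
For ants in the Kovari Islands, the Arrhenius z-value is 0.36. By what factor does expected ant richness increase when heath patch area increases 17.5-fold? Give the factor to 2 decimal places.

2.80

S₂/S₁ = (A₂/A₁)^z = 17.5^0.36
ln(S₂/S₁) = 0.36 × ln 17.5 = 0.36 × 2.8622 = 1.0304
S₂/S₁ = e^1.0304 ≈ 2.802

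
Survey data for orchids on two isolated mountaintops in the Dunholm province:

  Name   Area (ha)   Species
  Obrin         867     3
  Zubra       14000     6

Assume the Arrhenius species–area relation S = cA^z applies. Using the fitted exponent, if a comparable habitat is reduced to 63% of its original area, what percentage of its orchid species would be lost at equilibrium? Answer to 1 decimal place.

10.9%

z = ln(6/3) / ln(14000/867) = 0.6931 / 2.7818 = 0.2492
S_new/S_old = (A_new/A_old)^z = 0.63^0.2492 = exp(0.2492 × -0.4620) = 0.8913
Fraction lost = 1 − 0.8913 = 0.1087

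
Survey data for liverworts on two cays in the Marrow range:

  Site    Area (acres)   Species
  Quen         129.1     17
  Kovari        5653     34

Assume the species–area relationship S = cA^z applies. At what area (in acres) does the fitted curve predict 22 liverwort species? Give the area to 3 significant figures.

z = ln(34/17) / ln(5653/129.1) = 0.6931 / 3.7794 = 0.1834
c = 17 / 129.1^0.1834 = 17 / 2.439 = 6.971
A = (22/6.971)^(1/0.1834) ⇒ ln A = ln(3.156)/0.1834 = 6.2664
A = e^6.2664 ≈ 526.6 acres

527 acres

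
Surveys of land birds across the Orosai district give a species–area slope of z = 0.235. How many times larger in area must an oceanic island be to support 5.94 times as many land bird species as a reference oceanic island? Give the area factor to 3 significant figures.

1960

(A₂/A₁)^0.235 = 5.94, so A₂/A₁ = 5.94^(1/0.235) = 5.94^4.255
ln(A₂/A₁) = ln 5.94 / 0.235 = 1.7817 / 0.235 = 7.5817
A₂/A₁ = e^7.5817 ≈ 1962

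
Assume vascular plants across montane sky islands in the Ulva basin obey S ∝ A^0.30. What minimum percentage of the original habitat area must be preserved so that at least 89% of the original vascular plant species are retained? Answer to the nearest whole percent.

Need (A_new/A_old)^0.3 = 0.89, so A_new/A_old = 0.89^(1/0.3) = 0.89^3.333
ln(A_new/A_old) = ln 0.89 / 0.3 = -0.1165 / 0.3 = -0.3884
A_new/A_old = e^-0.3884 ≈ 0.6781

68%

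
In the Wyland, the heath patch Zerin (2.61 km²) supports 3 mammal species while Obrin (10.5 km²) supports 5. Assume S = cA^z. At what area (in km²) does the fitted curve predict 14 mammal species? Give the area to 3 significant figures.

z = ln(5/3) / ln(10.5/2.61) = 0.5108 / 1.3920 = 0.3670
c = 3 / 2.61^0.3670 = 3 / 1.422 = 2.11
A = (14/2.11)^(1/0.3670) ⇒ ln A = ln(6.636)/0.3670 = 5.1571
A = e^5.1571 ≈ 173.7 km²

174 km²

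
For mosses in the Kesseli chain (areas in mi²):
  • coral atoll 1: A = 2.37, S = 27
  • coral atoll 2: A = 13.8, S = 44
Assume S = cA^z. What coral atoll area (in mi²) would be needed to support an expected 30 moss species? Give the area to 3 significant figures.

3.47 mi²

z = ln(44/27) / ln(13.8/2.37) = 0.4884 / 1.7618 = 0.2772
c = 27 / 2.37^0.2772 = 27 / 1.27 = 21.26
A = (30/21.26)^(1/0.2772) ⇒ ln A = ln(1.411)/0.2772 = 1.2430
A = e^1.2430 ≈ 3.466 mi²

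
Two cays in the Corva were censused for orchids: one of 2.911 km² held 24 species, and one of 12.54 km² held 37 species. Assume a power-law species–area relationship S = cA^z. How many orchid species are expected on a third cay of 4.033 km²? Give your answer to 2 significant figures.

26

z = ln(37/24) / ln(12.54/2.911) = 0.4329 / 1.4604 = 0.2964
c = 24 / 2.911^0.2964 = 24 / 1.373 = 17.49
S₃ = 17.49 × 4.033^0.2964 = 17.49 × 1.512 ≈ 26.43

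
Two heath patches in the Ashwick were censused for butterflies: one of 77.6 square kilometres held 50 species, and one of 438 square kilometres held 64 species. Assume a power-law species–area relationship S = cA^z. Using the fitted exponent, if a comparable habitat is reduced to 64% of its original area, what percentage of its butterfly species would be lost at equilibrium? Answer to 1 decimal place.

z = ln(64/50) / ln(438/77.6) = 0.2469 / 1.7307 = 0.1426
S_new/S_old = (A_new/A_old)^z = 0.64^0.1426 = exp(0.1426 × -0.4463) = 0.9383
Fraction lost = 1 − 0.9383 = 0.06167

6.2%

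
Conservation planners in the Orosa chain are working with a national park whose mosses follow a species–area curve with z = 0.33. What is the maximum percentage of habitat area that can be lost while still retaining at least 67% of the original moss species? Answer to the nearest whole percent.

Need (A_new/A_old)^0.33 = 0.67, so A_new/A_old = 0.67^(1/0.33) = 0.67^3.03
ln(A_new/A_old) = ln 0.67 / 0.33 = -0.4005 / 0.33 = -1.2136
A_new/A_old = e^-1.2136 ≈ 0.2971
Fraction that can be lost = 1 − 0.2971 = 0.7029

70%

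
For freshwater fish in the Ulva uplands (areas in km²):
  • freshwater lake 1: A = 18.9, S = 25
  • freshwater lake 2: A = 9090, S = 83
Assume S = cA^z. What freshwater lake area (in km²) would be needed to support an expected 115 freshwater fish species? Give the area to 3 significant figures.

48700 km²

z = ln(83/25) / ln(9090/18.9) = 1.2000 / 6.1758 = 0.1943
c = 25 / 18.9^0.1943 = 25 / 1.77 = 14.12
A = (115/14.12)^(1/0.1943) ⇒ ln A = ln(8.143)/0.1943 = 10.7932
A = e^10.7932 ≈ 48689 km²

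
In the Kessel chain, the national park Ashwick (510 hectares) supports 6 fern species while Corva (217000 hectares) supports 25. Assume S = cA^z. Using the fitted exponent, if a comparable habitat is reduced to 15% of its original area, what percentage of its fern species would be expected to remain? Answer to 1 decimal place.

63.9%

z = ln(25/6) / ln(217000/510) = 1.4271 / 6.0532 = 0.2358
S_new/S_old = (A_new/A_old)^z = 0.15^0.2358 = exp(0.2358 × -1.8971) = 0.6394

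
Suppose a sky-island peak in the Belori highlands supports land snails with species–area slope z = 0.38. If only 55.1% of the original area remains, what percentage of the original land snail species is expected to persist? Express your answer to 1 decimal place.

S_new/S_old = (A_new/A_old)^z = 0.551^0.38
= exp(0.38 × ln 0.551) = exp(0.38 × -0.5960) = exp(-0.2265) ≈ 0.7973

79.7%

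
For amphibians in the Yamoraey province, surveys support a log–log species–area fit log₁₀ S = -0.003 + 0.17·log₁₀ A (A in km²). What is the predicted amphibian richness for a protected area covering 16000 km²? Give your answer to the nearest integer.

S = 0.9931 × 16000^0.17
ln S = ln 0.9931 + 0.17 × ln 16000 = -0.0069 + 0.17 × 9.6803 = 1.6388
S = e^1.6388 ≈ 5.149

5 species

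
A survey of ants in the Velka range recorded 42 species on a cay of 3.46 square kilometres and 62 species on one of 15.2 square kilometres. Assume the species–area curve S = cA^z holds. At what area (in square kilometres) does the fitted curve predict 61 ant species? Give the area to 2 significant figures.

14 square kilometres

z = ln(62/42) / ln(15.2/3.46) = 0.3895 / 1.4800 = 0.2631
c = 42 / 3.46^0.2631 = 42 / 1.386 = 30.3
A = (61/30.3)^(1/0.2631) ⇒ ln A = ln(2.013)/0.2631 = 2.6595
A = e^2.6595 ≈ 14.29 square kilometres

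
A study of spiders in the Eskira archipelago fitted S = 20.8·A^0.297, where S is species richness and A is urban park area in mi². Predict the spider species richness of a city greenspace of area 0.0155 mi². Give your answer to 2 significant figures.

6.0

S = 20.8 × 0.0155^0.297
ln S = ln 20.8 + 0.297 × ln 0.0155 = 3.0350 + 0.297 × -4.1669 = 1.7974
S = e^1.7974 ≈ 6.034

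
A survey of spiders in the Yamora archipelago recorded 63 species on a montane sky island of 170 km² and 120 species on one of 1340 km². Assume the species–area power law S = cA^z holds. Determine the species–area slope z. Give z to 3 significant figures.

Taking logs: ln S = ln c + z ln A, so z = (ln S₂ − ln S₁)/(ln A₂ − ln A₁).
z = ln(120/63) / ln(1340/170) = ln(1.905) / ln(7.882) = 0.6444 / 2.0646 = 0.3121

0.312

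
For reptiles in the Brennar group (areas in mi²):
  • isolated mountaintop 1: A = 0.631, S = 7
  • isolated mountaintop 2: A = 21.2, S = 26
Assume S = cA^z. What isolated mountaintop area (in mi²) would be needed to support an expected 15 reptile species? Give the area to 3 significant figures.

z = ln(26/7) / ln(21.2/0.631) = 1.3122 / 3.5145 = 0.3734
c = 7 / 0.631^0.3734 = 7 / 0.842 = 8.313
A = (15/8.313)^(1/0.3734) ⇒ ln A = ln(1.804)/0.3734 = 1.5808
A = e^1.5808 ≈ 4.859 mi²

4.86 mi²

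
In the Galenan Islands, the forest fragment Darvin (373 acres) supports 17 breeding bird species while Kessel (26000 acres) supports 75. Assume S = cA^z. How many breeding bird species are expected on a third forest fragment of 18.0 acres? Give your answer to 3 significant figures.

5.89

z = ln(75/17) / ln(26000/373) = 1.4843 / 4.2443 = 0.3497
c = 17 / 373^0.3497 = 17 / 7.932 = 2.143
S₃ = 2.143 × 18^0.3497 = 2.143 × 2.748 ≈ 5.889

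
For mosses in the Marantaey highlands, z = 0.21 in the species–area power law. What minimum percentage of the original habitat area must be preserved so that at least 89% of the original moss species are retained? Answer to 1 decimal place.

57.4%

Need (A_new/A_old)^0.21 = 0.89, so A_new/A_old = 0.89^(1/0.21) = 0.89^4.762
ln(A_new/A_old) = ln 0.89 / 0.21 = -0.1165 / 0.21 = -0.5549
A_new/A_old = e^-0.5549 ≈ 0.5741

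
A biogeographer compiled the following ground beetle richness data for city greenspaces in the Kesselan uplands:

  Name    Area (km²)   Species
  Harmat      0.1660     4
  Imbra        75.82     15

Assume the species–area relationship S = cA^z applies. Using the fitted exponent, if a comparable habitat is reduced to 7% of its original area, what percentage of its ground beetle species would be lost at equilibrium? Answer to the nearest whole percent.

z = ln(15/4) / ln(75.82/0.166) = 1.3218 / 6.1241 = 0.2158
S_new/S_old = (A_new/A_old)^z = 0.07^0.2158 = exp(0.2158 × -2.6593) = 0.5633
Fraction lost = 1 − 0.5633 = 0.4367

44%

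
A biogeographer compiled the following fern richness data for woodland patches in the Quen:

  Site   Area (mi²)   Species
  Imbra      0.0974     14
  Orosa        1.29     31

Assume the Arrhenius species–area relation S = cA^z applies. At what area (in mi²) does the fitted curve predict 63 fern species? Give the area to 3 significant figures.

12.9 mi²

z = ln(31/14) / ln(1.29/0.0974) = 0.7949 / 2.5836 = 0.3077
c = 14 / 0.0974^0.3077 = 14 / 0.4884 = 28.66
A = (63/28.66)^(1/0.3077) ⇒ ln A = ln(2.198)/0.3077 = 2.5594
A = e^2.5594 ≈ 12.93 mi²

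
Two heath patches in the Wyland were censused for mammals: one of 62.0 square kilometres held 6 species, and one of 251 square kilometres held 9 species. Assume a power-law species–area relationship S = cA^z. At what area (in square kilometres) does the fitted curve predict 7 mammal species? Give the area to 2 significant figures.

z = ln(9/6) / ln(251/62) = 0.4055 / 1.3983 = 0.2900
c = 6 / 62^0.2900 = 6 / 3.309 = 1.813
A = (7/1.813)^(1/0.2900) ⇒ ln A = ln(3.861)/0.2900 = 4.6588
A = e^4.6588 ≈ 105.5 square kilometres

110 square kilometres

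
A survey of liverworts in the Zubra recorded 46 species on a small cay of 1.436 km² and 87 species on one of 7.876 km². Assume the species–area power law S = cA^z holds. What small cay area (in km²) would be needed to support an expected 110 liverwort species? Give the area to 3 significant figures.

z = ln(87/46) / ln(7.876/1.436) = 0.6373 / 1.7020 = 0.3744
c = 46 / 1.436^0.3744 = 46 / 1.145 = 40.17
A = (110/40.17)^(1/0.3744) ⇒ ln A = ln(2.738)/0.3744 = 2.6903
A = e^2.6903 ≈ 14.74 km²

14.7 km²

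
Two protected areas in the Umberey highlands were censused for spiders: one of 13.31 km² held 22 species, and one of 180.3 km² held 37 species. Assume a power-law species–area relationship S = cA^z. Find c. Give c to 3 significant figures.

z = ln(S₂/S₁) / ln(A₂/A₁) = ln(37/22) / ln(180.3/13.31) = 0.5199 / 2.6061 = 0.1995
c = S₁ / A₁^z = 22 / 13.31^0.1995 = 22 / 1.676 = 13.13

13.1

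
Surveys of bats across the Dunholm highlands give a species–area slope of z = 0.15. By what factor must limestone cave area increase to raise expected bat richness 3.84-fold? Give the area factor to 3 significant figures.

(A₂/A₁)^0.15 = 3.84, so A₂/A₁ = 3.84^(1/0.15) = 3.84^6.667
ln(A₂/A₁) = ln 3.84 / 0.15 = 1.3455 / 0.15 = 8.9698
A₂/A₁ = e^8.9698 ≈ 7862

7860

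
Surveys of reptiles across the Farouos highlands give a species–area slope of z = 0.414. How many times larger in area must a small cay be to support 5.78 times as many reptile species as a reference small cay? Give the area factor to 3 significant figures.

(A₂/A₁)^0.414 = 5.78, so A₂/A₁ = 5.78^(1/0.414) = 5.78^2.415
ln(A₂/A₁) = ln 5.78 / 0.414 = 1.7544 / 0.414 = 4.2377
A₂/A₁ = e^4.2377 ≈ 69.25

69.2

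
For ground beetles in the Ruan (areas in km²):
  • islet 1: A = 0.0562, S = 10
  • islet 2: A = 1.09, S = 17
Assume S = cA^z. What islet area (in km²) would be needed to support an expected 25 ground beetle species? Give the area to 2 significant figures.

z = ln(17/10) / ln(1.09/0.0562) = 0.5306 / 2.9650 = 0.1790
c = 10 / 0.0562^0.1790 = 10 / 0.5974 = 16.74
A = (25/16.74)^(1/0.1790) ⇒ ln A = ln(1.493)/0.1790 = 2.2412
A = e^2.2412 ≈ 9.404 km²

9.4 km²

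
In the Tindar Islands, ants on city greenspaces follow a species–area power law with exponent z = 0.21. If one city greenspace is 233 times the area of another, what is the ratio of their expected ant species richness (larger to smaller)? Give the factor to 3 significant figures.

3.14

S₂/S₁ = (A₂/A₁)^z = 233^0.21
ln(S₂/S₁) = 0.21 × ln 233 = 0.21 × 5.4510 = 1.1447
S₂/S₁ = e^1.1447 ≈ 3.142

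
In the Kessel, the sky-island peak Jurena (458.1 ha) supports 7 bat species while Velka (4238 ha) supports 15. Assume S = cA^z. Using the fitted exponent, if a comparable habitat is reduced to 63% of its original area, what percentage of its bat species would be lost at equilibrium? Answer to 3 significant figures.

14.6%

z = ln(15/7) / ln(4238/458.1) = 0.7621 / 2.2248 = 0.3426
S_new/S_old = (A_new/A_old)^z = 0.63^0.3426 = exp(0.3426 × -0.4620) = 0.8536
Fraction lost = 1 − 0.8536 = 0.1464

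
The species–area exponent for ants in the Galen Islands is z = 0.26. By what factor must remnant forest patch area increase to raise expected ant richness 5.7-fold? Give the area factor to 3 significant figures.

808

(A₂/A₁)^0.26 = 5.7, so A₂/A₁ = 5.7^(1/0.26) = 5.7^3.846
ln(A₂/A₁) = ln 5.7 / 0.26 = 1.7405 / 0.26 = 6.6941
A₂/A₁ = e^6.6941 ≈ 807.6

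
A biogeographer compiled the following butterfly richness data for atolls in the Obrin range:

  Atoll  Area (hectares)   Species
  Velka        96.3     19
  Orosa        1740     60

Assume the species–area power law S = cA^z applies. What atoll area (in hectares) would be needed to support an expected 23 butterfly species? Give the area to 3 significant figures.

156 hectares

z = ln(60/19) / ln(1740/96.3) = 1.1499 / 2.8942 = 0.3973
c = 19 / 96.3^0.3973 = 19 / 6.139 = 3.095
A = (23/3.095)^(1/0.3973) ⇒ ln A = ln(7.432)/0.3973 = 5.0483
A = e^5.0483 ≈ 155.8 hectares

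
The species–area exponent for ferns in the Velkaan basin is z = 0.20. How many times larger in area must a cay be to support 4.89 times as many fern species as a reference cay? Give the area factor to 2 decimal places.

2796.05

(A₂/A₁)^0.2 = 4.89, so A₂/A₁ = 4.89^(1/0.2) = 4.89^5
ln(A₂/A₁) = ln 4.89 / 0.2 = 1.5872 / 0.2 = 7.9360
A₂/A₁ = e^7.9360 ≈ 2796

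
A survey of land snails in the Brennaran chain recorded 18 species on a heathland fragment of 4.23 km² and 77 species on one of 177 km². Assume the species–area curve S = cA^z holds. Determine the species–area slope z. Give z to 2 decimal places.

0.39

Taking logs: ln S = ln c + z ln A, so z = (ln S₂ − ln S₁)/(ln A₂ − ln A₁).
z = ln(77/18) / ln(177/4.23) = ln(4.278) / ln(41.84) = 1.4534 / 3.7339 = 0.3892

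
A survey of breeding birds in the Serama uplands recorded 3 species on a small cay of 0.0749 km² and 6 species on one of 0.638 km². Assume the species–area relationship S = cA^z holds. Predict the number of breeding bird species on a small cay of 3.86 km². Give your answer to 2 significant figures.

11

z = ln(6/3) / ln(0.638/0.0749) = 0.6931 / 2.1422 = 0.3236
c = 3 / 0.0749^0.3236 = 3 / 0.4323 = 6.939
S₃ = 6.939 × 3.86^0.3236 = 6.939 × 1.548 ≈ 10.74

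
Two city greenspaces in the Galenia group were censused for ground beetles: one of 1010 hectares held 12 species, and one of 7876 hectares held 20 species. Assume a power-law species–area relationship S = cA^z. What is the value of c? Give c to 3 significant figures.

z = ln(S₂/S₁) / ln(A₂/A₁) = ln(20/12) / ln(7876/1010) = 0.5108 / 2.0539 = 0.2487
c = S₁ / A₁^z = 12 / 1010^0.2487 = 12 / 5.587 = 2.148

2.15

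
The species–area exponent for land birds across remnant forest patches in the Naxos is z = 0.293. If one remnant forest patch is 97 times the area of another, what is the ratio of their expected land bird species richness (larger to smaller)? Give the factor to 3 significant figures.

S₂/S₁ = (A₂/A₁)^z = 97^0.293
ln(S₂/S₁) = 0.293 × ln 97 = 0.293 × 4.5747 = 1.3404
S₂/S₁ = e^1.3404 ≈ 3.821

3.82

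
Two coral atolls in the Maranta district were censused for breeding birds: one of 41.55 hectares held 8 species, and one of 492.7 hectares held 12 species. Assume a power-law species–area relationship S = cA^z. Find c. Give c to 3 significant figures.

z = ln(S₂/S₁) / ln(A₂/A₁) = ln(12/8) / ln(492.7/41.55) = 0.4055 / 2.4730 = 0.1640
c = S₁ / A₁^z = 8 / 41.55^0.1640 = 8 / 1.842 = 4.342

4.34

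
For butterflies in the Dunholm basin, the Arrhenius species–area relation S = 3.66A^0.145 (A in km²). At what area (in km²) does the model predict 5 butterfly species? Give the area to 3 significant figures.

8.60 km²

5 = 3.66 × A^0.145  ⇒  A^0.145 = 5/3.66 = 1.366
ln A = ln(1.366) / 0.145 = 0.3120 / 0.145 = 2.1516
A = e^2.1516 ≈ 8.598 km²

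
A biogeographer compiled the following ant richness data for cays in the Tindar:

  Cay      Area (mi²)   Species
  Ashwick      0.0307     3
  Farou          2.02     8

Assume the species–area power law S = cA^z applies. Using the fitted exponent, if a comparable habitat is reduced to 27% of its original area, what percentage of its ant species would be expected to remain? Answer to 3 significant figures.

z = ln(8/3) / ln(2.02/0.0307) = 0.9808 / 4.1866 = 0.2343
S_new/S_old = (A_new/A_old)^z = 0.27^0.2343 = exp(0.2343 × -1.3093) = 0.7358

73.6%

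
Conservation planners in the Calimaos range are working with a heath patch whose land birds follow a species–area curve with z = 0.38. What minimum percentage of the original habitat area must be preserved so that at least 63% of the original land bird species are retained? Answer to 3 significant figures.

Need (A_new/A_old)^0.38 = 0.63, so A_new/A_old = 0.63^(1/0.38) = 0.63^2.632
ln(A_new/A_old) = ln 0.63 / 0.38 = -0.4620 / 0.38 = -1.2159
A_new/A_old = e^-1.2159 ≈ 0.2964

29.6%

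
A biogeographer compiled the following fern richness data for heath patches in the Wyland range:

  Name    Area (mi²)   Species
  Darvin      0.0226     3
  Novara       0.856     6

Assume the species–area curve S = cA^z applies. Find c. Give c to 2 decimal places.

6.18

z = ln(S₂/S₁) / ln(A₂/A₁) = ln(6/3) / ln(0.856/0.0226) = 0.6931 / 3.6343 = 0.1907
c = S₁ / A₁^z = 3 / 0.0226^0.1907 = 3 / 0.4854 = 6.181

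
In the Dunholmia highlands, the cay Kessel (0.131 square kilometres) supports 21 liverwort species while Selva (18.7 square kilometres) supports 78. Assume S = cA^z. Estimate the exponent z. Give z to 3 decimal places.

Taking logs: ln S = ln c + z ln A, so z = (ln S₂ − ln S₁)/(ln A₂ − ln A₁).
z = ln(78/21) / ln(18.7/0.131) = ln(3.714) / ln(142.7) = 1.3122 / 4.9611 = 0.2645

0.264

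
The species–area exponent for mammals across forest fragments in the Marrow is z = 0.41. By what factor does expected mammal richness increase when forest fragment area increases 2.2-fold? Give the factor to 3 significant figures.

S₂/S₁ = (A₂/A₁)^z = 2.2^0.41
ln(S₂/S₁) = 0.41 × ln 2.2 = 0.41 × 0.7885 = 0.3233
S₂/S₁ = e^0.3233 ≈ 1.382

1.38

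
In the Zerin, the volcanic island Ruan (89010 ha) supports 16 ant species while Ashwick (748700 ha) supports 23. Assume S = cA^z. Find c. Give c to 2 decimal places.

z = ln(S₂/S₁) / ln(A₂/A₁) = ln(23/16) / ln(748700/89010) = 0.3629 / 2.1296 = 0.1704
c = S₁ / A₁^z = 16 / 89010^0.1704 = 16 / 6.973 = 2.294

2.29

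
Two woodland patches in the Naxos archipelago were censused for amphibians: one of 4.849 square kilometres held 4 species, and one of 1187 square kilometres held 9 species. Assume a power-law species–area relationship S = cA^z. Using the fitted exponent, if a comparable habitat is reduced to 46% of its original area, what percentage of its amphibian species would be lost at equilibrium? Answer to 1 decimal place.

z = ln(9/4) / ln(1187/4.849) = 0.8109 / 5.5004 = 0.1474
S_new/S_old = (A_new/A_old)^z = 0.46^0.1474 = exp(0.1474 × -0.7765) = 0.8918
Fraction lost = 1 − 0.8918 = 0.1082

10.8%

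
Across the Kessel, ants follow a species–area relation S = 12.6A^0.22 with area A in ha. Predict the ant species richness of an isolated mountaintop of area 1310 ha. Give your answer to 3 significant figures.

61.1

S = 12.6 × 1310^0.22
ln S = ln 12.6 + 0.22 × ln 1310 = 2.5337 + 0.22 × 7.1778 = 4.1128
S = e^4.1128 ≈ 61.12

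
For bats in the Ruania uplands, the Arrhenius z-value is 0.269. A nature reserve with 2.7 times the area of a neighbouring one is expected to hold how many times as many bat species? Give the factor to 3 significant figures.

1.31

S₂/S₁ = (A₂/A₁)^z = 2.7^0.269
ln(S₂/S₁) = 0.269 × ln 2.7 = 0.269 × 0.9933 = 0.2672
S₂/S₁ = e^0.2672 ≈ 1.306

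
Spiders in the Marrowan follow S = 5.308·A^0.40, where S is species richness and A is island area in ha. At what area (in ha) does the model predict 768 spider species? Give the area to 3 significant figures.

768 = 5.308 × A^0.4  ⇒  A^0.4 = 768/5.308 = 144.7
ln A = ln(144.7) / 0.4 = 4.9746 / 0.4 = 12.4364
A = e^12.4364 ≈ 251812 ha

252000 ha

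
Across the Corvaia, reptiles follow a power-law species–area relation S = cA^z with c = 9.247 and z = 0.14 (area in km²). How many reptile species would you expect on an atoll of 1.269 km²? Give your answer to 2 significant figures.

9.6

S = 9.247 × 1.269^0.14
ln S = ln 9.247 + 0.14 × ln 1.269 = 2.2243 + 0.14 × 0.2382 = 2.2577
S = e^2.2577 ≈ 9.561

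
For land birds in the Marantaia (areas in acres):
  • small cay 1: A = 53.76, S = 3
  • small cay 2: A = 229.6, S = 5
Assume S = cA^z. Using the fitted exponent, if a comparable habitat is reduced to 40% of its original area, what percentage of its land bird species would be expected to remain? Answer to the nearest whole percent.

z = ln(5/3) / ln(229.6/53.76) = 0.5108 / 1.4518 = 0.3519
S_new/S_old = (A_new/A_old)^z = 0.4^0.3519 = exp(0.3519 × -0.9163) = 0.7244

72%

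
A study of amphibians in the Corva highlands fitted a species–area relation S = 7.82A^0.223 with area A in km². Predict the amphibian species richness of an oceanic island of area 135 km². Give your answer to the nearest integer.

S = 7.82 × 135^0.223
ln S = ln 7.82 + 0.223 × ln 135 = 2.0567 + 0.223 × 4.9053 = 3.1506
S = e^3.1506 ≈ 23.35

23 species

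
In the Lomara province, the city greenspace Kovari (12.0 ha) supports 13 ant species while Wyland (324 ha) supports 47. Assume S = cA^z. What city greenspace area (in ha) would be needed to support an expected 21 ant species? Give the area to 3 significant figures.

41.0 ha

z = ln(47/13) / ln(324/12) = 1.2852 / 3.2958 = 0.3899
c = 13 / 12^0.3899 = 13 / 2.635 = 4.933
A = (21/4.933)^(1/0.3899) ⇒ ln A = ln(4.257)/0.3899 = 3.7148
A = e^3.7148 ≈ 41.05 ha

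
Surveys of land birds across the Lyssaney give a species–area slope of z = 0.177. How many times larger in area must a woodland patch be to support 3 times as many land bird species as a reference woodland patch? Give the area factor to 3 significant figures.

496

(A₂/A₁)^0.177 = 3, so A₂/A₁ = 3^(1/0.177) = 3^5.65
ln(A₂/A₁) = ln 3 / 0.177 = 1.0986 / 0.177 = 6.2068
A₂/A₁ = e^6.2068 ≈ 496.1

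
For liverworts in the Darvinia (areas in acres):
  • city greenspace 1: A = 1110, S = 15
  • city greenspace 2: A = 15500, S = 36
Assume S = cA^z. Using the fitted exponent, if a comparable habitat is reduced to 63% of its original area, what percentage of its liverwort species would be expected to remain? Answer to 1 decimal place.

z = ln(36/15) / ln(15500/1110) = 0.8755 / 2.6365 = 0.3321
S_new/S_old = (A_new/A_old)^z = 0.63^0.3321 = exp(0.3321 × -0.4620) = 0.8578

85.8%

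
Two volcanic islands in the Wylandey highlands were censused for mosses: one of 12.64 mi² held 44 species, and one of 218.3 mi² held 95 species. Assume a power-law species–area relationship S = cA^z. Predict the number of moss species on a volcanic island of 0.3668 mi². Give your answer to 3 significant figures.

z = ln(95/44) / ln(218.3/12.64) = 0.7697 / 2.8490 = 0.2702
c = 44 / 12.64^0.2702 = 44 / 1.984 = 22.17
S₃ = 22.17 × 0.3668^0.2702 = 22.17 × 0.7627 ≈ 16.91

16.9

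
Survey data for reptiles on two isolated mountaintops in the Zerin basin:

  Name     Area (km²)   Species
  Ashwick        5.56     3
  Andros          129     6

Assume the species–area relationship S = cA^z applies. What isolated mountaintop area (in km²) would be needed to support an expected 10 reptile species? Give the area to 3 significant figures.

z = ln(6/3) / ln(129/5.56) = 0.6931 / 3.1442 = 0.2205
c = 3 / 5.56^0.2205 = 3 / 1.46 = 2.055
A = (10/2.055)^(1/0.2205) ⇒ ln A = ln(4.866)/0.2205 = 7.1770
A = e^7.1770 ≈ 1309 km²

1310 km²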